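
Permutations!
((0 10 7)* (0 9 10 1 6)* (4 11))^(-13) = ((0 1 6)(4 11)(7 9 10))^(-13) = (0 6 1)(4 11)(7 10 9)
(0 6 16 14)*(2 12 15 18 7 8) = (0 6 16 14)(2 12 15 18 7 8) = [6, 1, 12, 3, 4, 5, 16, 8, 2, 9, 10, 11, 15, 13, 0, 18, 14, 17, 7]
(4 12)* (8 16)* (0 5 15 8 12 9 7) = (0 5 15 8 16 12 4 9 7) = [5, 1, 2, 3, 9, 15, 6, 0, 16, 7, 10, 11, 4, 13, 14, 8, 12]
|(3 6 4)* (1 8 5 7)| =12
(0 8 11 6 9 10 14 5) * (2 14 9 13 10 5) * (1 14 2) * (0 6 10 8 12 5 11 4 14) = (0 12 5 6 13 8 4 14 1)(9 11 10) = [12, 0, 2, 3, 14, 6, 13, 7, 4, 11, 9, 10, 5, 8, 1]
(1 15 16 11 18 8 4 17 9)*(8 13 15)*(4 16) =[0, 8, 2, 3, 17, 5, 6, 7, 16, 1, 10, 18, 12, 15, 14, 4, 11, 9, 13] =(1 8 16 11 18 13 15 4 17 9)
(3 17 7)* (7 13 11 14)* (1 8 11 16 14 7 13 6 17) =(1 8 11 7 3)(6 17)(13 16 14) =[0, 8, 2, 1, 4, 5, 17, 3, 11, 9, 10, 7, 12, 16, 13, 15, 14, 6]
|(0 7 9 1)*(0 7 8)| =6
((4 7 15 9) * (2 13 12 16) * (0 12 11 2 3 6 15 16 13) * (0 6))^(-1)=(0 3 16 7 4 9 15 6 2 11 13 12)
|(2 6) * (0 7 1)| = 6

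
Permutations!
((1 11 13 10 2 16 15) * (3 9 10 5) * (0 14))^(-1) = (0 14)(1 15 16 2 10 9 3 5 13 11) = ((0 14)(1 11 13 5 3 9 10 2 16 15))^(-1)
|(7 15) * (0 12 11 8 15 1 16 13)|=9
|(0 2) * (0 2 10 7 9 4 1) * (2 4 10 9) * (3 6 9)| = |(0 3 6 9 10 7 2 4 1)| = 9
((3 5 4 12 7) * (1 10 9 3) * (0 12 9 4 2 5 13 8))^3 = ((0 12 7 1 10 4 9 3 13 8)(2 5))^3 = (0 1 9 8 7 4 13 12 10 3)(2 5)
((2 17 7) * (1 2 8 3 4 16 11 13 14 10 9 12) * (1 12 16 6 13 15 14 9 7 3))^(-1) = ((1 2 17 3 4 6 13 9 16 11 15 14 10 7 8))^(-1) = (1 8 7 10 14 15 11 16 9 13 6 4 3 17 2)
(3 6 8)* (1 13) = (1 13)(3 6 8) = [0, 13, 2, 6, 4, 5, 8, 7, 3, 9, 10, 11, 12, 1]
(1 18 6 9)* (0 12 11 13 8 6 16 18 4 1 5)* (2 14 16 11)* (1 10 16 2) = (0 12 1 4 10 16 18 11 13 8 6 9 5)(2 14) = [12, 4, 14, 3, 10, 0, 9, 7, 6, 5, 16, 13, 1, 8, 2, 15, 18, 17, 11]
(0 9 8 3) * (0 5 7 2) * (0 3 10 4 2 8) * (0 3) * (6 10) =(0 9 3 5 7 8 6 10 4 2) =[9, 1, 0, 5, 2, 7, 10, 8, 6, 3, 4]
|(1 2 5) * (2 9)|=4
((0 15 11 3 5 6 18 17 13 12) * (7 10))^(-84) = ((0 15 11 3 5 6 18 17 13 12)(7 10))^(-84) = (0 18 11 13 5)(3 12 6 15 17)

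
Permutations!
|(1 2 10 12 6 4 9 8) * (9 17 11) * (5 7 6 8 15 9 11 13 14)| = 70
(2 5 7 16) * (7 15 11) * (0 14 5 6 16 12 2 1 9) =[14, 9, 6, 3, 4, 15, 16, 12, 8, 0, 10, 7, 2, 13, 5, 11, 1] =(0 14 5 15 11 7 12 2 6 16 1 9)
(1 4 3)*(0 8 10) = (0 8 10)(1 4 3) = [8, 4, 2, 1, 3, 5, 6, 7, 10, 9, 0]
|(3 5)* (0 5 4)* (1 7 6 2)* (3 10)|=|(0 5 10 3 4)(1 7 6 2)|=20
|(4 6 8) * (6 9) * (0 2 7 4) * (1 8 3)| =9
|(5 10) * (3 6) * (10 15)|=6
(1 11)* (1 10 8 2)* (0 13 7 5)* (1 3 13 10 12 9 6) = [10, 11, 3, 13, 4, 0, 1, 5, 2, 6, 8, 12, 9, 7] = (0 10 8 2 3 13 7 5)(1 11 12 9 6)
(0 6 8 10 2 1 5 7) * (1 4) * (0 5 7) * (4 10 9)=(0 6 8 9 4 1 7 5)(2 10)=[6, 7, 10, 3, 1, 0, 8, 5, 9, 4, 2]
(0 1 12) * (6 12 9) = [1, 9, 2, 3, 4, 5, 12, 7, 8, 6, 10, 11, 0] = (0 1 9 6 12)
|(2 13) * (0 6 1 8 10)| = 10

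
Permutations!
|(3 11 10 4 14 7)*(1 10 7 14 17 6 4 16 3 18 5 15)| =|(1 10 16 3 11 7 18 5 15)(4 17 6)| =9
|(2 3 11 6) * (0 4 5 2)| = |(0 4 5 2 3 11 6)| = 7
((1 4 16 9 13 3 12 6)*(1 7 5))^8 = (1 7 12 13 16)(3 9 4 5 6)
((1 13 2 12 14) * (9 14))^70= ((1 13 2 12 9 14))^70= (1 9 2)(12 13 14)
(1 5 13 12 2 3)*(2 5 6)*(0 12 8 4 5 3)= (0 12 3 1 6 2)(4 5 13 8)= [12, 6, 0, 1, 5, 13, 2, 7, 4, 9, 10, 11, 3, 8]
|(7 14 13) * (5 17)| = |(5 17)(7 14 13)| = 6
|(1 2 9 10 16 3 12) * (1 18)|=8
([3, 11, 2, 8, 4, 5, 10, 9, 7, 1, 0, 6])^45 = [0, 1, 2, 3, 4, 5, 6, 7, 8, 9, 10, 11]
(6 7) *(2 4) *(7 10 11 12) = (2 4)(6 10 11 12 7) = [0, 1, 4, 3, 2, 5, 10, 6, 8, 9, 11, 12, 7]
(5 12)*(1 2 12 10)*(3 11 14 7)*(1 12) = (1 2)(3 11 14 7)(5 10 12) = [0, 2, 1, 11, 4, 10, 6, 3, 8, 9, 12, 14, 5, 13, 7]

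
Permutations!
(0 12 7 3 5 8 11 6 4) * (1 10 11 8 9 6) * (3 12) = (0 3 5 9 6 4)(1 10 11)(7 12) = [3, 10, 2, 5, 0, 9, 4, 12, 8, 6, 11, 1, 7]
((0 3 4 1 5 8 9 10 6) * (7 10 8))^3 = ((0 3 4 1 5 7 10 6)(8 9))^3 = (0 1 10 3 5 6 4 7)(8 9)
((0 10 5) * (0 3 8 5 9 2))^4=((0 10 9 2)(3 8 5))^4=(10)(3 8 5)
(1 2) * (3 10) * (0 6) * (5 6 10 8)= [10, 2, 1, 8, 4, 6, 0, 7, 5, 9, 3]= (0 10 3 8 5 6)(1 2)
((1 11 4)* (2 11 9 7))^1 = (1 9 7 2 11 4)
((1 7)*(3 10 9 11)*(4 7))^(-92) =(11)(1 4 7) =((1 4 7)(3 10 9 11))^(-92)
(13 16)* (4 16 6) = (4 16 13 6) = [0, 1, 2, 3, 16, 5, 4, 7, 8, 9, 10, 11, 12, 6, 14, 15, 13]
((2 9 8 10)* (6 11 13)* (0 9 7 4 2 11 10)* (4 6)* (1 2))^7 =((0 9 8)(1 2 7 6 10 11 13 4))^7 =(0 9 8)(1 4 13 11 10 6 7 2)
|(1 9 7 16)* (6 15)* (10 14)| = |(1 9 7 16)(6 15)(10 14)| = 4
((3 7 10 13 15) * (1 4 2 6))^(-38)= (1 2)(3 10 15 7 13)(4 6)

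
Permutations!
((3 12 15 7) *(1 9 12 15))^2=((1 9 12)(3 15 7))^2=(1 12 9)(3 7 15)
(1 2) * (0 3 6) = [3, 2, 1, 6, 4, 5, 0] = (0 3 6)(1 2)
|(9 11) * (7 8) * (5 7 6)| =4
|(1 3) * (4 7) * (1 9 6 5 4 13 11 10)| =10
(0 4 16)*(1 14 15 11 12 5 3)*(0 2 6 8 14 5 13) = (0 4 16 2 6 8 14 15 11 12 13)(1 5 3) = [4, 5, 6, 1, 16, 3, 8, 7, 14, 9, 10, 12, 13, 0, 15, 11, 2]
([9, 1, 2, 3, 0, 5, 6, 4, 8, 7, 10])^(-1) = [4, 1, 2, 3, 7, 5, 6, 9, 8, 0, 10]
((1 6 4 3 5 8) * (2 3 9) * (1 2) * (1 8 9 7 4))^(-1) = (1 6)(2 8 9 5 3)(4 7)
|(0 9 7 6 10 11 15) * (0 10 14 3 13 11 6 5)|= 28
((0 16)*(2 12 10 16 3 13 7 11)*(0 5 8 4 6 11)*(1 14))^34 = (0 13)(2 6 8 16 12 11 4 5 10)(3 7)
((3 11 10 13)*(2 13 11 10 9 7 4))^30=(2 7 11 3)(4 9 10 13)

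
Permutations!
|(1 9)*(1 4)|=|(1 9 4)|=3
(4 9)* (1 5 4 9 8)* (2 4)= (9)(1 5 2 4 8)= [0, 5, 4, 3, 8, 2, 6, 7, 1, 9]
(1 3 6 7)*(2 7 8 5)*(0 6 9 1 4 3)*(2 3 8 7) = (0 6 7 4 8 5 3 9 1) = [6, 0, 2, 9, 8, 3, 7, 4, 5, 1]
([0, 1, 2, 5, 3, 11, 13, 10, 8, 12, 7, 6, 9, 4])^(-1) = [0, 1, 2, 4, 13, 3, 11, 10, 8, 12, 7, 5, 9, 6]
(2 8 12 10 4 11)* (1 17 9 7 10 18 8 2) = (1 17 9 7 10 4 11)(8 12 18) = [0, 17, 2, 3, 11, 5, 6, 10, 12, 7, 4, 1, 18, 13, 14, 15, 16, 9, 8]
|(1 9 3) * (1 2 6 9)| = |(2 6 9 3)| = 4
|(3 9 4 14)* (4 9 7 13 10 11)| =|(3 7 13 10 11 4 14)| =7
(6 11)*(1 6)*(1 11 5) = (11)(1 6 5) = [0, 6, 2, 3, 4, 1, 5, 7, 8, 9, 10, 11]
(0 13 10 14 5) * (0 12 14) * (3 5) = (0 13 10)(3 5 12 14) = [13, 1, 2, 5, 4, 12, 6, 7, 8, 9, 0, 11, 14, 10, 3]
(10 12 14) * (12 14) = (10 14) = [0, 1, 2, 3, 4, 5, 6, 7, 8, 9, 14, 11, 12, 13, 10]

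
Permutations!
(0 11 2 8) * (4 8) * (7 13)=(0 11 2 4 8)(7 13)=[11, 1, 4, 3, 8, 5, 6, 13, 0, 9, 10, 2, 12, 7]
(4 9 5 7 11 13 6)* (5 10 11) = [0, 1, 2, 3, 9, 7, 4, 5, 8, 10, 11, 13, 12, 6] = (4 9 10 11 13 6)(5 7)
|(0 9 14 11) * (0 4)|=5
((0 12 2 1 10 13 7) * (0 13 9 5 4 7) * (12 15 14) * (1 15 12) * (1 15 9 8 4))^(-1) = ((0 12 2 9 5 1 10 8 4 7 13)(14 15))^(-1) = (0 13 7 4 8 10 1 5 9 2 12)(14 15)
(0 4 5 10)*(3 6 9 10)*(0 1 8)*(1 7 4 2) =(0 2 1 8)(3 6 9 10 7 4 5) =[2, 8, 1, 6, 5, 3, 9, 4, 0, 10, 7]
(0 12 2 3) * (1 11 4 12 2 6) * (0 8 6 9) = (0 2 3 8 6 1 11 4 12 9) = [2, 11, 3, 8, 12, 5, 1, 7, 6, 0, 10, 4, 9]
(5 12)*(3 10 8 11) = [0, 1, 2, 10, 4, 12, 6, 7, 11, 9, 8, 3, 5] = (3 10 8 11)(5 12)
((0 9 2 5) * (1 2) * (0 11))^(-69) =(0 2)(1 11)(5 9)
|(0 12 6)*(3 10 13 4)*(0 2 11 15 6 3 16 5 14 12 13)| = 36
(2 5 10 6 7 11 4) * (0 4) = (0 4 2 5 10 6 7 11) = [4, 1, 5, 3, 2, 10, 7, 11, 8, 9, 6, 0]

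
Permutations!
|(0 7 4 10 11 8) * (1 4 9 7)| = 6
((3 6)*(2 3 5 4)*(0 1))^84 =(2 4 5 6 3)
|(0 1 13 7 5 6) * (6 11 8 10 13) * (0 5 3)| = 10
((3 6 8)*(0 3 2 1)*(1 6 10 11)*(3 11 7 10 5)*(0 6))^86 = (0 1 8)(2 11 6)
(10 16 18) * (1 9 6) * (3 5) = (1 9 6)(3 5)(10 16 18) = [0, 9, 2, 5, 4, 3, 1, 7, 8, 6, 16, 11, 12, 13, 14, 15, 18, 17, 10]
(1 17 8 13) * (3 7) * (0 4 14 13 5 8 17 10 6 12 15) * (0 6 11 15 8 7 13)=[4, 10, 2, 13, 14, 7, 12, 3, 5, 9, 11, 15, 8, 1, 0, 6, 16, 17]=(17)(0 4 14)(1 10 11 15 6 12 8 5 7 3 13)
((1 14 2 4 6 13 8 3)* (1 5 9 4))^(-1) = ((1 14 2)(3 5 9 4 6 13 8))^(-1) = (1 2 14)(3 8 13 6 4 9 5)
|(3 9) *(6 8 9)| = |(3 6 8 9)| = 4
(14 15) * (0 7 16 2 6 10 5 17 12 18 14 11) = [7, 1, 6, 3, 4, 17, 10, 16, 8, 9, 5, 0, 18, 13, 15, 11, 2, 12, 14] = (0 7 16 2 6 10 5 17 12 18 14 15 11)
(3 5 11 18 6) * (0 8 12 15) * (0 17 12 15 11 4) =[8, 1, 2, 5, 0, 4, 3, 7, 15, 9, 10, 18, 11, 13, 14, 17, 16, 12, 6] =(0 8 15 17 12 11 18 6 3 5 4)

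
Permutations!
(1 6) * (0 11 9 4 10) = (0 11 9 4 10)(1 6) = [11, 6, 2, 3, 10, 5, 1, 7, 8, 4, 0, 9]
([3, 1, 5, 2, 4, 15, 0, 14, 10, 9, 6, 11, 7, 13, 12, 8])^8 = [0, 1, 2, 3, 4, 5, 6, 12, 8, 9, 10, 11, 14, 13, 7, 15]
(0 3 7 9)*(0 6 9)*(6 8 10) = (0 3 7)(6 9 8 10) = [3, 1, 2, 7, 4, 5, 9, 0, 10, 8, 6]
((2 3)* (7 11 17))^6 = ((2 3)(7 11 17))^6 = (17)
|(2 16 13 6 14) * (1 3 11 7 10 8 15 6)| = |(1 3 11 7 10 8 15 6 14 2 16 13)| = 12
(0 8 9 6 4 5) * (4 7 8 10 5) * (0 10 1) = [1, 0, 2, 3, 4, 10, 7, 8, 9, 6, 5] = (0 1)(5 10)(6 7 8 9)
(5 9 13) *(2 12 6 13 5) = (2 12 6 13)(5 9) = [0, 1, 12, 3, 4, 9, 13, 7, 8, 5, 10, 11, 6, 2]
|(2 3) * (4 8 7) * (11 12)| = |(2 3)(4 8 7)(11 12)| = 6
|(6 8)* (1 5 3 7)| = 4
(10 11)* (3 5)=(3 5)(10 11)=[0, 1, 2, 5, 4, 3, 6, 7, 8, 9, 11, 10]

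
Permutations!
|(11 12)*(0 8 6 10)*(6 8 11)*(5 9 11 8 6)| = |(0 8 6 10)(5 9 11 12)| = 4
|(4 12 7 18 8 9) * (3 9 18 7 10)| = 10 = |(3 9 4 12 10)(8 18)|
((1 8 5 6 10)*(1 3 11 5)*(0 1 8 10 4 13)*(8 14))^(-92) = (14)(0 4 5 3 1 13 6 11 10)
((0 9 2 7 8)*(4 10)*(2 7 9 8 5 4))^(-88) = ((0 8)(2 9 7 5 4 10))^(-88) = (2 7 4)(5 10 9)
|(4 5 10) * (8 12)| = |(4 5 10)(8 12)| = 6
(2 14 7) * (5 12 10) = [0, 1, 14, 3, 4, 12, 6, 2, 8, 9, 5, 11, 10, 13, 7] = (2 14 7)(5 12 10)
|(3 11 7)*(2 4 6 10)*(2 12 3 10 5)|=20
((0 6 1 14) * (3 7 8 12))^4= ((0 6 1 14)(3 7 8 12))^4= (14)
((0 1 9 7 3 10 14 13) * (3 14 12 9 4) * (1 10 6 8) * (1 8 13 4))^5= (0 14)(3 12)(4 10)(6 9)(7 13)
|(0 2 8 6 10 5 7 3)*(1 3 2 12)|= 12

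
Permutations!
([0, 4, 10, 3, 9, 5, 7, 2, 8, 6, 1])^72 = [0, 9, 1, 3, 6, 5, 2, 10, 8, 7, 4]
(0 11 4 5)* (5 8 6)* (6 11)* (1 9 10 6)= (0 1 9 10 6 5)(4 8 11)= [1, 9, 2, 3, 8, 0, 5, 7, 11, 10, 6, 4]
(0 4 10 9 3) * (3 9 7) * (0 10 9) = (0 4 9)(3 10 7) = [4, 1, 2, 10, 9, 5, 6, 3, 8, 0, 7]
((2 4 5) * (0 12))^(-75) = (0 12)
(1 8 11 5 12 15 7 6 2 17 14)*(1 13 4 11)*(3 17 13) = (1 8)(2 13 4 11 5 12 15 7 6)(3 17 14) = [0, 8, 13, 17, 11, 12, 2, 6, 1, 9, 10, 5, 15, 4, 3, 7, 16, 14]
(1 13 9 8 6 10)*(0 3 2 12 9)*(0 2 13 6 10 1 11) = (0 3 13 2 12 9 8 10 11)(1 6) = [3, 6, 12, 13, 4, 5, 1, 7, 10, 8, 11, 0, 9, 2]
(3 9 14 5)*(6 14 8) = (3 9 8 6 14 5) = [0, 1, 2, 9, 4, 3, 14, 7, 6, 8, 10, 11, 12, 13, 5]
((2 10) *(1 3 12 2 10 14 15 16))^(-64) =(1 16 15 14 2 12 3)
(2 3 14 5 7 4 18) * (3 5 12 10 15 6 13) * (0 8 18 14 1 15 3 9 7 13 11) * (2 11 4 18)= [8, 15, 5, 1, 14, 13, 4, 18, 2, 7, 3, 0, 10, 9, 12, 6, 16, 17, 11]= (0 8 2 5 13 9 7 18 11)(1 15 6 4 14 12 10 3)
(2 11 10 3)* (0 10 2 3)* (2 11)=(11)(0 10)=[10, 1, 2, 3, 4, 5, 6, 7, 8, 9, 0, 11]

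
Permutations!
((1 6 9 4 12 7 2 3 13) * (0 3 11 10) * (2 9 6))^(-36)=(0 10 11 2 1 13 3)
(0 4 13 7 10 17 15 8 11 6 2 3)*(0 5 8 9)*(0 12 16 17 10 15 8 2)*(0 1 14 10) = (0 4 13 7 15 9 12 16 17 8 11 6 1 14 10)(2 3 5) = [4, 14, 3, 5, 13, 2, 1, 15, 11, 12, 0, 6, 16, 7, 10, 9, 17, 8]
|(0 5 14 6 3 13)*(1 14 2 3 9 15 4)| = |(0 5 2 3 13)(1 14 6 9 15 4)| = 30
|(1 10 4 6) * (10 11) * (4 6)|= |(1 11 10 6)|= 4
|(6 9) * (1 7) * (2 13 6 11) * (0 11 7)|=|(0 11 2 13 6 9 7 1)|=8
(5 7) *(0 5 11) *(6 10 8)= (0 5 7 11)(6 10 8)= [5, 1, 2, 3, 4, 7, 10, 11, 6, 9, 8, 0]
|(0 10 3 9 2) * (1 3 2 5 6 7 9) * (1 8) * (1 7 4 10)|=|(0 1 3 8 7 9 5 6 4 10 2)|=11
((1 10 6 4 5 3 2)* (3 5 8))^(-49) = ((1 10 6 4 8 3 2))^(-49) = (10)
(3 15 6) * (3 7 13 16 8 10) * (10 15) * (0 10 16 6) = (0 10 3 16 8 15)(6 7 13) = [10, 1, 2, 16, 4, 5, 7, 13, 15, 9, 3, 11, 12, 6, 14, 0, 8]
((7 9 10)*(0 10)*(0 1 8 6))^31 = (0 9 6 7 8 10 1)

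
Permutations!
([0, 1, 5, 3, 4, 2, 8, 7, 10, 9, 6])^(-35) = (2 5)(6 8 10)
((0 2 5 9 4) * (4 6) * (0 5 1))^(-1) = (0 1 2)(4 6 9 5)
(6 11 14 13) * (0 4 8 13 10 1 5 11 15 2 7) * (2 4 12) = (0 12 2 7)(1 5 11 14 10)(4 8 13 6 15) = [12, 5, 7, 3, 8, 11, 15, 0, 13, 9, 1, 14, 2, 6, 10, 4]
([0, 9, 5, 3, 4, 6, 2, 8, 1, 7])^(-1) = (1 8 7 9)(2 6 5)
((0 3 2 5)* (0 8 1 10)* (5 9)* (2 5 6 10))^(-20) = (0 6 2 8 3 10 9 1 5)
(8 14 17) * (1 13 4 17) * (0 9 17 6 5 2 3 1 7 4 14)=[9, 13, 3, 1, 6, 2, 5, 4, 0, 17, 10, 11, 12, 14, 7, 15, 16, 8]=(0 9 17 8)(1 13 14 7 4 6 5 2 3)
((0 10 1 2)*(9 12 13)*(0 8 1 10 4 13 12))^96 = (13)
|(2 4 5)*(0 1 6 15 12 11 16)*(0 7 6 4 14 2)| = 12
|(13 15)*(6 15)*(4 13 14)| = 5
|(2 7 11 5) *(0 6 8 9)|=|(0 6 8 9)(2 7 11 5)|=4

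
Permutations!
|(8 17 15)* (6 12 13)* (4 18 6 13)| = 12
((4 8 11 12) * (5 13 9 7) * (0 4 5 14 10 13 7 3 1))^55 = (0 11 7 13 1 8 5 10 3 4 12 14 9)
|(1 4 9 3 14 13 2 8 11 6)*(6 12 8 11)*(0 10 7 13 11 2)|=36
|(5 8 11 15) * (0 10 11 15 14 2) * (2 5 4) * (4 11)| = 20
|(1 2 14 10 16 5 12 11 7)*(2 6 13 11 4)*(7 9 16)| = |(1 6 13 11 9 16 5 12 4 2 14 10 7)| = 13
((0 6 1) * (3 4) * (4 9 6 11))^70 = (11)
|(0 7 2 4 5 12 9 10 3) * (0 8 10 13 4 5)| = |(0 7 2 5 12 9 13 4)(3 8 10)| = 24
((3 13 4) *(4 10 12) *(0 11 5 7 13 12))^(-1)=((0 11 5 7 13 10)(3 12 4))^(-1)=(0 10 13 7 5 11)(3 4 12)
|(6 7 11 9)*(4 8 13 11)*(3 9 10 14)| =|(3 9 6 7 4 8 13 11 10 14)| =10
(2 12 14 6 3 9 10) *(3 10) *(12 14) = (2 14 6 10)(3 9) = [0, 1, 14, 9, 4, 5, 10, 7, 8, 3, 2, 11, 12, 13, 6]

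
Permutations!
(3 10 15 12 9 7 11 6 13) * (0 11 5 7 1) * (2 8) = (0 11 6 13 3 10 15 12 9 1)(2 8)(5 7) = [11, 0, 8, 10, 4, 7, 13, 5, 2, 1, 15, 6, 9, 3, 14, 12]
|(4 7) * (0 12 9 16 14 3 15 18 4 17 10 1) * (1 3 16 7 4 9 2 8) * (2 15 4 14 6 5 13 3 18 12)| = 140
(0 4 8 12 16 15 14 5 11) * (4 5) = (0 5 11)(4 8 12 16 15 14) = [5, 1, 2, 3, 8, 11, 6, 7, 12, 9, 10, 0, 16, 13, 4, 14, 15]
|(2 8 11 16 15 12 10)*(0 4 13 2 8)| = |(0 4 13 2)(8 11 16 15 12 10)| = 12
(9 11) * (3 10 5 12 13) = [0, 1, 2, 10, 4, 12, 6, 7, 8, 11, 5, 9, 13, 3] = (3 10 5 12 13)(9 11)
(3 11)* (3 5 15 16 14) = (3 11 5 15 16 14) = [0, 1, 2, 11, 4, 15, 6, 7, 8, 9, 10, 5, 12, 13, 3, 16, 14]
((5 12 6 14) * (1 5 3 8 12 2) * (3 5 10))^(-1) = ((1 10 3 8 12 6 14 5 2))^(-1) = (1 2 5 14 6 12 8 3 10)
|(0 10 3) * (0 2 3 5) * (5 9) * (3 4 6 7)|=20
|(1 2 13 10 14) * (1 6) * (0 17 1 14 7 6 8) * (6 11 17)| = |(0 6 14 8)(1 2 13 10 7 11 17)| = 28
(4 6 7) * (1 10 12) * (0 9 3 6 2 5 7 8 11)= [9, 10, 5, 6, 2, 7, 8, 4, 11, 3, 12, 0, 1]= (0 9 3 6 8 11)(1 10 12)(2 5 7 4)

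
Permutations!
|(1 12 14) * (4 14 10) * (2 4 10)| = |(1 12 2 4 14)| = 5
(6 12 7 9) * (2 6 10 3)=(2 6 12 7 9 10 3)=[0, 1, 6, 2, 4, 5, 12, 9, 8, 10, 3, 11, 7]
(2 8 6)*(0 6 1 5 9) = [6, 5, 8, 3, 4, 9, 2, 7, 1, 0] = (0 6 2 8 1 5 9)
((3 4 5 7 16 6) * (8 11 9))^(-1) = ((3 4 5 7 16 6)(8 11 9))^(-1) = (3 6 16 7 5 4)(8 9 11)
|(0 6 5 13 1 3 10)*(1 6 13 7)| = 8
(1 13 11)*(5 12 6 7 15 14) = [0, 13, 2, 3, 4, 12, 7, 15, 8, 9, 10, 1, 6, 11, 5, 14] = (1 13 11)(5 12 6 7 15 14)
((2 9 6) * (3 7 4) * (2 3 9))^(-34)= (3 7 4 9 6)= ((3 7 4 9 6))^(-34)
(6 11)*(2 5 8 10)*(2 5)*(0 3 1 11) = (0 3 1 11 6)(5 8 10) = [3, 11, 2, 1, 4, 8, 0, 7, 10, 9, 5, 6]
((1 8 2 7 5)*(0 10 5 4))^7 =((0 10 5 1 8 2 7 4))^7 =(0 4 7 2 8 1 5 10)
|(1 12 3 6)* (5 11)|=4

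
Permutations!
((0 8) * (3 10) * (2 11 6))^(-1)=(0 8)(2 6 11)(3 10)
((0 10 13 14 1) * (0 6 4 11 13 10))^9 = (1 11)(4 14)(6 13)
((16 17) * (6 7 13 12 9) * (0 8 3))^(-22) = ((0 8 3)(6 7 13 12 9)(16 17))^(-22) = (17)(0 3 8)(6 12 7 9 13)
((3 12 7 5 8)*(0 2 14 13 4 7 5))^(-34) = ((0 2 14 13 4 7)(3 12 5 8))^(-34) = (0 14 4)(2 13 7)(3 5)(8 12)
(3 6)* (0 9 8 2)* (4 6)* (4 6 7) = (0 9 8 2)(3 6)(4 7) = [9, 1, 0, 6, 7, 5, 3, 4, 2, 8]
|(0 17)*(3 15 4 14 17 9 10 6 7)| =|(0 9 10 6 7 3 15 4 14 17)| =10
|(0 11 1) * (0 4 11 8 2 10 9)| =15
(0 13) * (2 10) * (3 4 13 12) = (0 12 3 4 13)(2 10) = [12, 1, 10, 4, 13, 5, 6, 7, 8, 9, 2, 11, 3, 0]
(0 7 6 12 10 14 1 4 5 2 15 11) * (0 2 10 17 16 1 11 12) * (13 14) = [7, 4, 15, 3, 5, 10, 0, 6, 8, 9, 13, 2, 17, 14, 11, 12, 1, 16] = (0 7 6)(1 4 5 10 13 14 11 2 15 12 17 16)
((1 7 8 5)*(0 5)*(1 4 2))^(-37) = (0 7 2 5 8 1 4)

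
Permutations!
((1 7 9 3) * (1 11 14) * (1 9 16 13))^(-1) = ((1 7 16 13)(3 11 14 9))^(-1) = (1 13 16 7)(3 9 14 11)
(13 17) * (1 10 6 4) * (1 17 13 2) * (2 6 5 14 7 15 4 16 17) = (1 10 5 14 7 15 4 2)(6 16 17) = [0, 10, 1, 3, 2, 14, 16, 15, 8, 9, 5, 11, 12, 13, 7, 4, 17, 6]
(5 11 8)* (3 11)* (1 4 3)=[0, 4, 2, 11, 3, 1, 6, 7, 5, 9, 10, 8]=(1 4 3 11 8 5)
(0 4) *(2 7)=(0 4)(2 7)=[4, 1, 7, 3, 0, 5, 6, 2]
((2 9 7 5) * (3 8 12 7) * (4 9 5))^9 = ((2 5)(3 8 12 7 4 9))^9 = (2 5)(3 7)(4 8)(9 12)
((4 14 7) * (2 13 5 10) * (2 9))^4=(2 9 10 5 13)(4 14 7)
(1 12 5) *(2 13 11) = [0, 12, 13, 3, 4, 1, 6, 7, 8, 9, 10, 2, 5, 11] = (1 12 5)(2 13 11)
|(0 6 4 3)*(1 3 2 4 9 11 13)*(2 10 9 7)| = 11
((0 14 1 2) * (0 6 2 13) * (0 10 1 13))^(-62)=(0 10 14 1 13)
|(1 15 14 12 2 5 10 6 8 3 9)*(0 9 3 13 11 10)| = |(0 9 1 15 14 12 2 5)(6 8 13 11 10)| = 40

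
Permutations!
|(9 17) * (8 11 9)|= |(8 11 9 17)|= 4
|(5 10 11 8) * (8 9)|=|(5 10 11 9 8)|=5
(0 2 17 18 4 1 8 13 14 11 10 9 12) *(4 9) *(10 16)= (0 2 17 18 9 12)(1 8 13 14 11 16 10 4)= [2, 8, 17, 3, 1, 5, 6, 7, 13, 12, 4, 16, 0, 14, 11, 15, 10, 18, 9]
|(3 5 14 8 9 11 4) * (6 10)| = |(3 5 14 8 9 11 4)(6 10)| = 14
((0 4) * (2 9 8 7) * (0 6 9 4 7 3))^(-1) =(0 3 8 9 6 4 2 7)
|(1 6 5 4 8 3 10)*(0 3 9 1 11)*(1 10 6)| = 9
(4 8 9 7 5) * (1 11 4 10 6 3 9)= (1 11 4 8)(3 9 7 5 10 6)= [0, 11, 2, 9, 8, 10, 3, 5, 1, 7, 6, 4]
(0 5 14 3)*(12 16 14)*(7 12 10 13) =[5, 1, 2, 0, 4, 10, 6, 12, 8, 9, 13, 11, 16, 7, 3, 15, 14] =(0 5 10 13 7 12 16 14 3)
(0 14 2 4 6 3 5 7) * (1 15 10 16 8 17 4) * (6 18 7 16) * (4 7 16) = (0 14 2 1 15 10 6 3 5 4 18 16 8 17 7) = [14, 15, 1, 5, 18, 4, 3, 0, 17, 9, 6, 11, 12, 13, 2, 10, 8, 7, 16]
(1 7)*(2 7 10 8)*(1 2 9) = [0, 10, 7, 3, 4, 5, 6, 2, 9, 1, 8] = (1 10 8 9)(2 7)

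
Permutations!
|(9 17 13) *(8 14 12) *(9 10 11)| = 15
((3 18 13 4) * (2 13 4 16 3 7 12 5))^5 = ((2 13 16 3 18 4 7 12 5))^5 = (2 4 13 7 16 12 3 5 18)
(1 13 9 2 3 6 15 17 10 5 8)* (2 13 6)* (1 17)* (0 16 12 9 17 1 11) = (0 16 12 9 13 17 10 5 8 1 6 15 11)(2 3) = [16, 6, 3, 2, 4, 8, 15, 7, 1, 13, 5, 0, 9, 17, 14, 11, 12, 10]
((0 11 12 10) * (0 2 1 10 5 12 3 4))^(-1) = (0 4 3 11)(1 2 10)(5 12)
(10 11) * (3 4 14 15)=(3 4 14 15)(10 11)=[0, 1, 2, 4, 14, 5, 6, 7, 8, 9, 11, 10, 12, 13, 15, 3]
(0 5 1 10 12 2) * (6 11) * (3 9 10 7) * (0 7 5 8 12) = (0 8 12 2 7 3 9 10)(1 5)(6 11) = [8, 5, 7, 9, 4, 1, 11, 3, 12, 10, 0, 6, 2]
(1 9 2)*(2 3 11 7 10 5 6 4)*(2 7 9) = (1 2)(3 11 9)(4 7 10 5 6) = [0, 2, 1, 11, 7, 6, 4, 10, 8, 3, 5, 9]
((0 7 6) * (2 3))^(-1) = ((0 7 6)(2 3))^(-1) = (0 6 7)(2 3)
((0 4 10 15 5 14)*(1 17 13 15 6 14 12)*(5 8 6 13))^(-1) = (0 14 6 8 15 13 10 4)(1 12 5 17)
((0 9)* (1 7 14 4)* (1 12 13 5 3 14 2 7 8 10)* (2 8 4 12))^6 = ((0 9)(1 4 2 7 8 10)(3 14 12 13 5))^6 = (3 14 12 13 5)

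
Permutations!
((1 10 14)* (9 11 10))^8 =((1 9 11 10 14))^8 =(1 10 9 14 11)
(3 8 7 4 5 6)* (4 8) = [0, 1, 2, 4, 5, 6, 3, 8, 7] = (3 4 5 6)(7 8)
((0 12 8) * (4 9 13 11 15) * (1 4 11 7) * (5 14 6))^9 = ((0 12 8)(1 4 9 13 7)(5 14 6)(11 15))^9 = (1 7 13 9 4)(11 15)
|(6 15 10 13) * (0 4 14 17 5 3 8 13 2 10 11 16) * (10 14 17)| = |(0 4 17 5 3 8 13 6 15 11 16)(2 14 10)| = 33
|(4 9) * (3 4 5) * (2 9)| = 5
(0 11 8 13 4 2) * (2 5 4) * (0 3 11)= (2 3 11 8 13)(4 5)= [0, 1, 3, 11, 5, 4, 6, 7, 13, 9, 10, 8, 12, 2]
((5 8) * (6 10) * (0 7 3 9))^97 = (0 7 3 9)(5 8)(6 10)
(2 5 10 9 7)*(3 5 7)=(2 7)(3 5 10 9)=[0, 1, 7, 5, 4, 10, 6, 2, 8, 3, 9]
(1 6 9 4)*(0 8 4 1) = (0 8 4)(1 6 9) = [8, 6, 2, 3, 0, 5, 9, 7, 4, 1]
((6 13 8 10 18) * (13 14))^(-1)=((6 14 13 8 10 18))^(-1)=(6 18 10 8 13 14)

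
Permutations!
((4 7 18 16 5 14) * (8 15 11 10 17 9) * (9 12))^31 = ((4 7 18 16 5 14)(8 15 11 10 17 12 9))^31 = (4 7 18 16 5 14)(8 10 9 11 12 15 17)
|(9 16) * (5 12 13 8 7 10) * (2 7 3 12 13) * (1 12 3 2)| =6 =|(1 12)(2 7 10 5 13 8)(9 16)|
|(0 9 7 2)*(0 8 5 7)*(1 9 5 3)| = |(0 5 7 2 8 3 1 9)| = 8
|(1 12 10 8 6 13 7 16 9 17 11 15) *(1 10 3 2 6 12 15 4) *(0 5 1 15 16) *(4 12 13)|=|(0 5 1 16 9 17 11 12 3 2 6 4 15 10 8 13 7)|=17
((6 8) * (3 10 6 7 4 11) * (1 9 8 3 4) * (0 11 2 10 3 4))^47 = ((0 11)(1 9 8 7)(2 10 6 4))^47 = (0 11)(1 7 8 9)(2 4 6 10)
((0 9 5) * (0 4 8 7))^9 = (0 4)(5 7)(8 9)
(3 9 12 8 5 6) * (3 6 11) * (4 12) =(3 9 4 12 8 5 11) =[0, 1, 2, 9, 12, 11, 6, 7, 5, 4, 10, 3, 8]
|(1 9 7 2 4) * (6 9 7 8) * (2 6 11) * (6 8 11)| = 8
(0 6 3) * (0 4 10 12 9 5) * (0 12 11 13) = (0 6 3 4 10 11 13)(5 12 9) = [6, 1, 2, 4, 10, 12, 3, 7, 8, 5, 11, 13, 9, 0]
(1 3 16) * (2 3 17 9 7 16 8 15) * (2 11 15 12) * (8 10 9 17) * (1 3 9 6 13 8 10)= (17)(1 10 6 13 8 12 2 9 7 16 3)(11 15)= [0, 10, 9, 1, 4, 5, 13, 16, 12, 7, 6, 15, 2, 8, 14, 11, 3, 17]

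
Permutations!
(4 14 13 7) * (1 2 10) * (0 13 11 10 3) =(0 13 7 4 14 11 10 1 2 3) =[13, 2, 3, 0, 14, 5, 6, 4, 8, 9, 1, 10, 12, 7, 11]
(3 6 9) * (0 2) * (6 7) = [2, 1, 0, 7, 4, 5, 9, 6, 8, 3] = (0 2)(3 7 6 9)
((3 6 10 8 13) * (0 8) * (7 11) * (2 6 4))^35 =(0 3 6 8 4 10 13 2)(7 11) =((0 8 13 3 4 2 6 10)(7 11))^35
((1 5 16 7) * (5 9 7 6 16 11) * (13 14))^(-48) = ((1 9 7)(5 11)(6 16)(13 14))^(-48) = (16)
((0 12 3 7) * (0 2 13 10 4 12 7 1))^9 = ((0 7 2 13 10 4 12 3 1))^9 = (13)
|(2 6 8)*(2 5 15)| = |(2 6 8 5 15)| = 5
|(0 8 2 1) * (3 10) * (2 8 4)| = 4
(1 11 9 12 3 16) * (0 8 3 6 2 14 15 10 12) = [8, 11, 14, 16, 4, 5, 2, 7, 3, 0, 12, 9, 6, 13, 15, 10, 1] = (0 8 3 16 1 11 9)(2 14 15 10 12 6)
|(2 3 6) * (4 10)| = 6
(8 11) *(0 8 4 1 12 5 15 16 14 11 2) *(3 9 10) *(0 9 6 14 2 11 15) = (0 8 11 4 1 12 5)(2 9 10 3 6 14 15 16) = [8, 12, 9, 6, 1, 0, 14, 7, 11, 10, 3, 4, 5, 13, 15, 16, 2]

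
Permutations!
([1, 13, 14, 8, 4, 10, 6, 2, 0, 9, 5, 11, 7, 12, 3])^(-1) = (0 8 3 14 2 7 12 13 1)(5 10)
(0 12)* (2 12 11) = [11, 1, 12, 3, 4, 5, 6, 7, 8, 9, 10, 2, 0] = (0 11 2 12)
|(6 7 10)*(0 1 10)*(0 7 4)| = 5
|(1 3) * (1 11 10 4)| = |(1 3 11 10 4)| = 5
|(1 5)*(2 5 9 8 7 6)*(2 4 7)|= |(1 9 8 2 5)(4 7 6)|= 15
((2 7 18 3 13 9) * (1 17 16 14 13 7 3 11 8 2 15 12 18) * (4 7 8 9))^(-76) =(1 17 16 14 13 4 7)(2 8 3)(9 11 18 12 15)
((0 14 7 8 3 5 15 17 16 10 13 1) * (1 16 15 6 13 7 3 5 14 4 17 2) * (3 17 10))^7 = (0 13 1 6 2 5 15 8 17 7 14 10 3 4 16)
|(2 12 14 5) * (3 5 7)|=|(2 12 14 7 3 5)|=6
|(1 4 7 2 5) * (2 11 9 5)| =6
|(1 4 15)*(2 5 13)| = 3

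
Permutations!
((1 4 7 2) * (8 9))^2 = (9)(1 7)(2 4)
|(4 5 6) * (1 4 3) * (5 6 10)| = |(1 4 6 3)(5 10)| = 4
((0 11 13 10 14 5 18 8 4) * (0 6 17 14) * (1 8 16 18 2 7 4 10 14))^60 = (18)(0 6 14 8 7 11 17 5 10 4 13 1 2)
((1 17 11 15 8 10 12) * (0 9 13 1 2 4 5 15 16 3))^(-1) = (0 3 16 11 17 1 13 9)(2 12 10 8 15 5 4)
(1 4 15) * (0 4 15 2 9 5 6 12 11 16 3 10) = [4, 15, 9, 10, 2, 6, 12, 7, 8, 5, 0, 16, 11, 13, 14, 1, 3] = (0 4 2 9 5 6 12 11 16 3 10)(1 15)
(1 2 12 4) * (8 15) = (1 2 12 4)(8 15) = [0, 2, 12, 3, 1, 5, 6, 7, 15, 9, 10, 11, 4, 13, 14, 8]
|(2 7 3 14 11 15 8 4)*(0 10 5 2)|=11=|(0 10 5 2 7 3 14 11 15 8 4)|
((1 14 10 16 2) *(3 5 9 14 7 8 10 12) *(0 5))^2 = (0 9 12)(1 8 16)(2 7 10)(3 5 14)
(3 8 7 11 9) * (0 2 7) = (0 2 7 11 9 3 8) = [2, 1, 7, 8, 4, 5, 6, 11, 0, 3, 10, 9]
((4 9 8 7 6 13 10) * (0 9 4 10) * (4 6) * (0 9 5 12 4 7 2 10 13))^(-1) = (0 6 4 12 5)(2 8 9 13 10)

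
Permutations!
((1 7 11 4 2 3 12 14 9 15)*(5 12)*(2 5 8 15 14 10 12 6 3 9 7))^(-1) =(1 15 8 3 6 5 4 11 7 14 9 2)(10 12) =((1 2 9 14 7 11 4 5 6 3 8 15)(10 12))^(-1)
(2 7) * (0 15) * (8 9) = (0 15)(2 7)(8 9) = [15, 1, 7, 3, 4, 5, 6, 2, 9, 8, 10, 11, 12, 13, 14, 0]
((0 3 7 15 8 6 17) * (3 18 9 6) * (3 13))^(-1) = ((0 18 9 6 17)(3 7 15 8 13))^(-1) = (0 17 6 9 18)(3 13 8 15 7)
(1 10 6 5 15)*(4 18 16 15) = (1 10 6 5 4 18 16 15) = [0, 10, 2, 3, 18, 4, 5, 7, 8, 9, 6, 11, 12, 13, 14, 1, 15, 17, 16]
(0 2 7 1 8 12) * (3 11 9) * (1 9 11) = (0 2 7 9 3 1 8 12) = [2, 8, 7, 1, 4, 5, 6, 9, 12, 3, 10, 11, 0]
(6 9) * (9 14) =(6 14 9) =[0, 1, 2, 3, 4, 5, 14, 7, 8, 6, 10, 11, 12, 13, 9]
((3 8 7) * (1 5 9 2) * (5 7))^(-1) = (1 2 9 5 8 3 7)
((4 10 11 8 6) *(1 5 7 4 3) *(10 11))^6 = (1 6 11 7)(3 8 4 5)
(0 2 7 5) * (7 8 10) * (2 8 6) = (0 8 10 7 5)(2 6) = [8, 1, 6, 3, 4, 0, 2, 5, 10, 9, 7]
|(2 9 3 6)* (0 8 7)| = 12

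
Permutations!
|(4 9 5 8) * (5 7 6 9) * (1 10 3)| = 3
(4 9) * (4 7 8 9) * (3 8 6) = (3 8 9 7 6) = [0, 1, 2, 8, 4, 5, 3, 6, 9, 7]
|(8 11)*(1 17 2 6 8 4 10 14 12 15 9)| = |(1 17 2 6 8 11 4 10 14 12 15 9)| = 12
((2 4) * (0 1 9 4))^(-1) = ((0 1 9 4 2))^(-1) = (0 2 4 9 1)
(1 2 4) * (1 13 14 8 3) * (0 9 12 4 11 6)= [9, 2, 11, 1, 13, 5, 0, 7, 3, 12, 10, 6, 4, 14, 8]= (0 9 12 4 13 14 8 3 1 2 11 6)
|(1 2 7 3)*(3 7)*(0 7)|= |(0 7)(1 2 3)|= 6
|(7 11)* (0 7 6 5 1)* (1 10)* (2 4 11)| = 9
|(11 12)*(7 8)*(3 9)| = 2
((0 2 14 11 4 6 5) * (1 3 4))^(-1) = (0 5 6 4 3 1 11 14 2)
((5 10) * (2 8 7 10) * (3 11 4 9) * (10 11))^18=(11)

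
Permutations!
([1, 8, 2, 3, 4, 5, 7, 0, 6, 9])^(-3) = (9)(0 8 7 1 6)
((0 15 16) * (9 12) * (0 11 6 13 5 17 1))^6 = (0 5 11)(1 13 16)(6 15 17)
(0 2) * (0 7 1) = (0 2 7 1) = [2, 0, 7, 3, 4, 5, 6, 1]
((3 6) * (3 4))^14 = ((3 6 4))^14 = (3 4 6)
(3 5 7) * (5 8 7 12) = (3 8 7)(5 12) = [0, 1, 2, 8, 4, 12, 6, 3, 7, 9, 10, 11, 5]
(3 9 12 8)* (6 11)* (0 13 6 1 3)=(0 13 6 11 1 3 9 12 8)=[13, 3, 2, 9, 4, 5, 11, 7, 0, 12, 10, 1, 8, 6]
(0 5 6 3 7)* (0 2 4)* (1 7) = [5, 7, 4, 1, 0, 6, 3, 2] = (0 5 6 3 1 7 2 4)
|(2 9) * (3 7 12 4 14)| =10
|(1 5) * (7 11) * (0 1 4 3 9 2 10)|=8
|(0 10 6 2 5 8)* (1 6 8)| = |(0 10 8)(1 6 2 5)| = 12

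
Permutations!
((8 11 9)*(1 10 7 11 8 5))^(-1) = (1 5 9 11 7 10)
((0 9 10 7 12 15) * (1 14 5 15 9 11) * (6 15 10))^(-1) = (0 15 6 9 12 7 10 5 14 1 11)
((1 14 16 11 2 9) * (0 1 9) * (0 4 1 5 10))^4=(0 5 10)(1 2 16)(4 11 14)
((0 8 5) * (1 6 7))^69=((0 8 5)(1 6 7))^69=(8)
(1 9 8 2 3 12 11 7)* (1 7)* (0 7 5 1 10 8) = (0 7 5 1 9)(2 3 12 11 10 8) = [7, 9, 3, 12, 4, 1, 6, 5, 2, 0, 8, 10, 11]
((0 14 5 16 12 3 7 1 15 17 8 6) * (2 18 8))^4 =(0 12 15 8 5 7 2)(1 18 14 3 17 6 16)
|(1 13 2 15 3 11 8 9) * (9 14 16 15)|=12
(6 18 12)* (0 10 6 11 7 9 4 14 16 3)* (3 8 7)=(0 10 6 18 12 11 3)(4 14 16 8 7 9)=[10, 1, 2, 0, 14, 5, 18, 9, 7, 4, 6, 3, 11, 13, 16, 15, 8, 17, 12]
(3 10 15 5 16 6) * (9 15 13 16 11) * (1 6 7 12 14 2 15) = (1 6 3 10 13 16 7 12 14 2 15 5 11 9) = [0, 6, 15, 10, 4, 11, 3, 12, 8, 1, 13, 9, 14, 16, 2, 5, 7]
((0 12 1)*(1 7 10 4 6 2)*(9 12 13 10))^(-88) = ((0 13 10 4 6 2 1)(7 9 12))^(-88) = (0 4 1 10 2 13 6)(7 12 9)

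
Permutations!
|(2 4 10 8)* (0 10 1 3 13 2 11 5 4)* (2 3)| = 8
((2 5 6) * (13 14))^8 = ((2 5 6)(13 14))^8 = (14)(2 6 5)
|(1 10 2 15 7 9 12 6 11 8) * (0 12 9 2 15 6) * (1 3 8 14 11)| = |(0 12)(1 10 15 7 2 6)(3 8)(11 14)| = 6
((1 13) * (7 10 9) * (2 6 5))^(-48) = (13)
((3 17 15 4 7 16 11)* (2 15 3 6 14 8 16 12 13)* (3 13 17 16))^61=(2 17 7 15 13 12 4)(3 16 11 6 14 8)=((2 15 4 7 12 17 13)(3 16 11 6 14 8))^61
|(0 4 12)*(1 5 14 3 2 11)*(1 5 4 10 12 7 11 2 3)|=|(0 10 12)(1 4 7 11 5 14)|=6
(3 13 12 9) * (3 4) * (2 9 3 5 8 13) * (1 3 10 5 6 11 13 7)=(1 3 2 9 4 6 11 13 12 10 5 8 7)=[0, 3, 9, 2, 6, 8, 11, 1, 7, 4, 5, 13, 10, 12]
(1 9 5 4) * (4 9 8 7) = (1 8 7 4)(5 9) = [0, 8, 2, 3, 1, 9, 6, 4, 7, 5]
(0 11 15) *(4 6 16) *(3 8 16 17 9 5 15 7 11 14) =(0 14 3 8 16 4 6 17 9 5 15)(7 11) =[14, 1, 2, 8, 6, 15, 17, 11, 16, 5, 10, 7, 12, 13, 3, 0, 4, 9]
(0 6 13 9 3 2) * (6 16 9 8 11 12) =(0 16 9 3 2)(6 13 8 11 12) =[16, 1, 0, 2, 4, 5, 13, 7, 11, 3, 10, 12, 6, 8, 14, 15, 9]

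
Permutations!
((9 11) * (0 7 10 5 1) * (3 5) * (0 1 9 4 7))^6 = ((3 5 9 11 4 7 10))^6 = (3 10 7 4 11 9 5)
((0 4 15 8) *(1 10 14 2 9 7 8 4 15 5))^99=((0 15 4 5 1 10 14 2 9 7 8))^99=(15)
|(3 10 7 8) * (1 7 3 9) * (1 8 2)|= 6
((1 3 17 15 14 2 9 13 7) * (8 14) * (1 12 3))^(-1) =(2 14 8 15 17 3 12 7 13 9)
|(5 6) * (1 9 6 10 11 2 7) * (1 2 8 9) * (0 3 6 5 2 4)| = 30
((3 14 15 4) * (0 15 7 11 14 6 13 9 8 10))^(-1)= ((0 15 4 3 6 13 9 8 10)(7 11 14))^(-1)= (0 10 8 9 13 6 3 4 15)(7 14 11)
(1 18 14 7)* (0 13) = [13, 18, 2, 3, 4, 5, 6, 1, 8, 9, 10, 11, 12, 0, 7, 15, 16, 17, 14] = (0 13)(1 18 14 7)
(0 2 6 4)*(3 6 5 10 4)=(0 2 5 10 4)(3 6)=[2, 1, 5, 6, 0, 10, 3, 7, 8, 9, 4]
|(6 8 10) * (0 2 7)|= |(0 2 7)(6 8 10)|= 3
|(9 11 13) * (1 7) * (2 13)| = |(1 7)(2 13 9 11)| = 4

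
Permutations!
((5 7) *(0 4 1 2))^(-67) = (0 4 1 2)(5 7)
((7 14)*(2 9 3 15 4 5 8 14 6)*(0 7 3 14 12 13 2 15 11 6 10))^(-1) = ((0 7 10)(2 9 14 3 11 6 15 4 5 8 12 13))^(-1) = (0 10 7)(2 13 12 8 5 4 15 6 11 3 14 9)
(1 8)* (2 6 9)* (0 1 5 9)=(0 1 8 5 9 2 6)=[1, 8, 6, 3, 4, 9, 0, 7, 5, 2]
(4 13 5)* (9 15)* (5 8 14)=(4 13 8 14 5)(9 15)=[0, 1, 2, 3, 13, 4, 6, 7, 14, 15, 10, 11, 12, 8, 5, 9]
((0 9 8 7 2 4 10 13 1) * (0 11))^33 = ((0 9 8 7 2 4 10 13 1 11))^33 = (0 7 10 11 8 4 1 9 2 13)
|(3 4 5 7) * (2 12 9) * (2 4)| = 7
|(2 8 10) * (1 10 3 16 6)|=|(1 10 2 8 3 16 6)|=7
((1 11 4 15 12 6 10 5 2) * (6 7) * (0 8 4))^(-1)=(0 11 1 2 5 10 6 7 12 15 4 8)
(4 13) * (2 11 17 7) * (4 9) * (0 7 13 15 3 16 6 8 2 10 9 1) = (0 7 10 9 4 15 3 16 6 8 2 11 17 13 1) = [7, 0, 11, 16, 15, 5, 8, 10, 2, 4, 9, 17, 12, 1, 14, 3, 6, 13]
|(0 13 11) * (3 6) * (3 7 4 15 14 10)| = 21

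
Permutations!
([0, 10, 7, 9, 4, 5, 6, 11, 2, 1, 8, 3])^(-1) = [0, 9, 8, 11, 4, 5, 6, 2, 10, 3, 1, 7]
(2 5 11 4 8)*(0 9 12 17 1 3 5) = (0 9 12 17 1 3 5 11 4 8 2) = [9, 3, 0, 5, 8, 11, 6, 7, 2, 12, 10, 4, 17, 13, 14, 15, 16, 1]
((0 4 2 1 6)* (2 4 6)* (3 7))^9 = (0 6)(1 2)(3 7)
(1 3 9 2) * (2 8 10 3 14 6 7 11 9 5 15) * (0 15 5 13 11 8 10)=(0 15 2 1 14 6 7 8)(3 13 11 9 10)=[15, 14, 1, 13, 4, 5, 7, 8, 0, 10, 3, 9, 12, 11, 6, 2]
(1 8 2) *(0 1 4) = [1, 8, 4, 3, 0, 5, 6, 7, 2] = (0 1 8 2 4)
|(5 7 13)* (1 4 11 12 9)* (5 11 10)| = 9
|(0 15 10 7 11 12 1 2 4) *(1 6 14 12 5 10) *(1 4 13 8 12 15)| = 20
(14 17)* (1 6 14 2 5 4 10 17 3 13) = (1 6 14 3 13)(2 5 4 10 17) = [0, 6, 5, 13, 10, 4, 14, 7, 8, 9, 17, 11, 12, 1, 3, 15, 16, 2]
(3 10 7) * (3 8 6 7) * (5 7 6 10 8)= [0, 1, 2, 8, 4, 7, 6, 5, 10, 9, 3]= (3 8 10)(5 7)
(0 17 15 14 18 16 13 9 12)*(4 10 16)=(0 17 15 14 18 4 10 16 13 9 12)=[17, 1, 2, 3, 10, 5, 6, 7, 8, 12, 16, 11, 0, 9, 18, 14, 13, 15, 4]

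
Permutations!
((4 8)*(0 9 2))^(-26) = ((0 9 2)(4 8))^(-26) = (0 9 2)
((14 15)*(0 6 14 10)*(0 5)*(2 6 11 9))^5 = (0 14 11 15 9 10 2 5 6)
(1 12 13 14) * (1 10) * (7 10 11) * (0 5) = [5, 12, 2, 3, 4, 0, 6, 10, 8, 9, 1, 7, 13, 14, 11] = (0 5)(1 12 13 14 11 7 10)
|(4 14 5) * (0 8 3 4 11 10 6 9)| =10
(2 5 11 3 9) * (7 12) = (2 5 11 3 9)(7 12) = [0, 1, 5, 9, 4, 11, 6, 12, 8, 2, 10, 3, 7]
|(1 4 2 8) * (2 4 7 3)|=5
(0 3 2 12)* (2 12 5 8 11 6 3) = (0 2 5 8 11 6 3 12) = [2, 1, 5, 12, 4, 8, 3, 7, 11, 9, 10, 6, 0]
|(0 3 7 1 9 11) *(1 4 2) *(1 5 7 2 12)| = |(0 3 2 5 7 4 12 1 9 11)| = 10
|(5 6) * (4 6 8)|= |(4 6 5 8)|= 4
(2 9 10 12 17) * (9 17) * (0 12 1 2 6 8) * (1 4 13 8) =(0 12 9 10 4 13 8)(1 2 17 6) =[12, 2, 17, 3, 13, 5, 1, 7, 0, 10, 4, 11, 9, 8, 14, 15, 16, 6]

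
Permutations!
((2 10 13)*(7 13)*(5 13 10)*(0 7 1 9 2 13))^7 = (13)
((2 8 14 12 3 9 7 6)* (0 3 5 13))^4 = (0 6 12 3 2 5 9 8 13 7 14)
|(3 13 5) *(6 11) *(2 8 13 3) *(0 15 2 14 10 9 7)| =10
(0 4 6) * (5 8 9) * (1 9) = (0 4 6)(1 9 5 8) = [4, 9, 2, 3, 6, 8, 0, 7, 1, 5]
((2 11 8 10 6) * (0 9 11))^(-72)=(0 6 8 9 2 10 11)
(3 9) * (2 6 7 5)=[0, 1, 6, 9, 4, 2, 7, 5, 8, 3]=(2 6 7 5)(3 9)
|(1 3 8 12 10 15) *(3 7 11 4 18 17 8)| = 10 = |(1 7 11 4 18 17 8 12 10 15)|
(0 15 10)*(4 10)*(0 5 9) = (0 15 4 10 5 9) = [15, 1, 2, 3, 10, 9, 6, 7, 8, 0, 5, 11, 12, 13, 14, 4]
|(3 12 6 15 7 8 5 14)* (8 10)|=|(3 12 6 15 7 10 8 5 14)|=9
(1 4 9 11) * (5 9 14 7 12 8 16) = (1 4 14 7 12 8 16 5 9 11) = [0, 4, 2, 3, 14, 9, 6, 12, 16, 11, 10, 1, 8, 13, 7, 15, 5]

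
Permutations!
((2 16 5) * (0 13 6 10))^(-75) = (16)(0 13 6 10)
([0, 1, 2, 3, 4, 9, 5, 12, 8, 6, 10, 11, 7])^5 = [0, 1, 2, 3, 4, 6, 9, 12, 8, 5, 10, 11, 7]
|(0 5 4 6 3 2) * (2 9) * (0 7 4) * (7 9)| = 4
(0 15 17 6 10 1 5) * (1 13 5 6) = (0 15 17 1 6 10 13 5) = [15, 6, 2, 3, 4, 0, 10, 7, 8, 9, 13, 11, 12, 5, 14, 17, 16, 1]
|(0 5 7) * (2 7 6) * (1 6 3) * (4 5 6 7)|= 8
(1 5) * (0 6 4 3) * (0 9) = (0 6 4 3 9)(1 5) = [6, 5, 2, 9, 3, 1, 4, 7, 8, 0]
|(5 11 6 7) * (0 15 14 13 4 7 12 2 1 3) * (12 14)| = |(0 15 12 2 1 3)(4 7 5 11 6 14 13)| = 42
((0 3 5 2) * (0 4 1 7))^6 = (0 7 1 4 2 5 3)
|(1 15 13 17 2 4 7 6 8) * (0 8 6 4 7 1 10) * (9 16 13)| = 9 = |(0 8 10)(1 15 9 16 13 17 2 7 4)|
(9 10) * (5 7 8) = (5 7 8)(9 10) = [0, 1, 2, 3, 4, 7, 6, 8, 5, 10, 9]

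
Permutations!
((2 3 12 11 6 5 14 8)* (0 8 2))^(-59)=((0 8)(2 3 12 11 6 5 14))^(-59)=(0 8)(2 6 3 5 12 14 11)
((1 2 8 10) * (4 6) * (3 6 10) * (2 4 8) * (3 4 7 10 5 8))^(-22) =((1 7 10)(3 6)(4 5 8))^(-22) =(1 10 7)(4 8 5)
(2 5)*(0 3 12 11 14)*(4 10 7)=(0 3 12 11 14)(2 5)(4 10 7)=[3, 1, 5, 12, 10, 2, 6, 4, 8, 9, 7, 14, 11, 13, 0]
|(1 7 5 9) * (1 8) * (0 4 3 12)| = |(0 4 3 12)(1 7 5 9 8)| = 20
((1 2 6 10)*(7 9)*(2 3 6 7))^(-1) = ((1 3 6 10)(2 7 9))^(-1) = (1 10 6 3)(2 9 7)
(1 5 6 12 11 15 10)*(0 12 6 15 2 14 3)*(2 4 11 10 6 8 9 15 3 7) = (0 12 10 1 5 3)(2 14 7)(4 11)(6 8 9 15) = [12, 5, 14, 0, 11, 3, 8, 2, 9, 15, 1, 4, 10, 13, 7, 6]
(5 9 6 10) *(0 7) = (0 7)(5 9 6 10) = [7, 1, 2, 3, 4, 9, 10, 0, 8, 6, 5]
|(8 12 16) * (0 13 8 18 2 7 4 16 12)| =15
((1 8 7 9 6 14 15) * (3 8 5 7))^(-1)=((1 5 7 9 6 14 15)(3 8))^(-1)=(1 15 14 6 9 7 5)(3 8)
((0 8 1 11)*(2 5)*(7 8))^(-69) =((0 7 8 1 11)(2 5))^(-69) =(0 7 8 1 11)(2 5)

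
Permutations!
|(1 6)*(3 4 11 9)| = 4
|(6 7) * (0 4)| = |(0 4)(6 7)| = 2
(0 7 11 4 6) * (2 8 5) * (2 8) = [7, 1, 2, 3, 6, 8, 0, 11, 5, 9, 10, 4] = (0 7 11 4 6)(5 8)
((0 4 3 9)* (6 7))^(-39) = (0 4 3 9)(6 7)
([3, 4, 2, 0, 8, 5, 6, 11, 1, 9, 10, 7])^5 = (0 3)(1 8 4)(7 11)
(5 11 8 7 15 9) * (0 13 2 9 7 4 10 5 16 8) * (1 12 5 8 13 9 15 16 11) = [9, 12, 15, 3, 10, 1, 6, 16, 4, 11, 8, 0, 5, 2, 14, 7, 13] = (0 9 11)(1 12 5)(2 15 7 16 13)(4 10 8)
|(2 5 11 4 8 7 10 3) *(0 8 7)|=14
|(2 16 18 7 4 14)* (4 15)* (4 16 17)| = 4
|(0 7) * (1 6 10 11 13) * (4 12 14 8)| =20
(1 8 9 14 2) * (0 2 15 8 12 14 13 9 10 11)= (0 2 1 12 14 15 8 10 11)(9 13)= [2, 12, 1, 3, 4, 5, 6, 7, 10, 13, 11, 0, 14, 9, 15, 8]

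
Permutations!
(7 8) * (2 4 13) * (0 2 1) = (0 2 4 13 1)(7 8) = [2, 0, 4, 3, 13, 5, 6, 8, 7, 9, 10, 11, 12, 1]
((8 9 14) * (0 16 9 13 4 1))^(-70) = ((0 16 9 14 8 13 4 1))^(-70) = (0 9 8 4)(1 16 14 13)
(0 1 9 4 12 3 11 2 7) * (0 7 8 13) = (0 1 9 4 12 3 11 2 8 13) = [1, 9, 8, 11, 12, 5, 6, 7, 13, 4, 10, 2, 3, 0]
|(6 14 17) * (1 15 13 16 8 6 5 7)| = |(1 15 13 16 8 6 14 17 5 7)| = 10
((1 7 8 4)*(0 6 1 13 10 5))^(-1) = ((0 6 1 7 8 4 13 10 5))^(-1) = (0 5 10 13 4 8 7 1 6)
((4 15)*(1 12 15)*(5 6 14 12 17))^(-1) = (1 4 15 12 14 6 5 17) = ((1 17 5 6 14 12 15 4))^(-1)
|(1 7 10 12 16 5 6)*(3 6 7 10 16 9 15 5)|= 10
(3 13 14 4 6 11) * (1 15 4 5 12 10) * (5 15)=[0, 5, 2, 13, 6, 12, 11, 7, 8, 9, 1, 3, 10, 14, 15, 4]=(1 5 12 10)(3 13 14 15 4 6 11)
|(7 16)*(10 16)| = |(7 10 16)| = 3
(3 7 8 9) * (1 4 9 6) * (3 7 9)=(1 4 3 9 7 8 6)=[0, 4, 2, 9, 3, 5, 1, 8, 6, 7]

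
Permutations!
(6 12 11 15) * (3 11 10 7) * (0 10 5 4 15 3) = (0 10 7)(3 11)(4 15 6 12 5) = [10, 1, 2, 11, 15, 4, 12, 0, 8, 9, 7, 3, 5, 13, 14, 6]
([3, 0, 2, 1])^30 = [0, 1, 2, 3]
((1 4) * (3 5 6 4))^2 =((1 3 5 6 4))^2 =(1 5 4 3 6)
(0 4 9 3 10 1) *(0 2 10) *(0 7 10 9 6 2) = (0 4 6 2 9 3 7 10 1) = [4, 0, 9, 7, 6, 5, 2, 10, 8, 3, 1]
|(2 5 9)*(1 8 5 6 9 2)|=|(1 8 5 2 6 9)|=6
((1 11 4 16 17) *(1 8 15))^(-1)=((1 11 4 16 17 8 15))^(-1)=(1 15 8 17 16 4 11)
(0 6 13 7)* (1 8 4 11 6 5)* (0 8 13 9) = (0 5 1 13 7 8 4 11 6 9) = [5, 13, 2, 3, 11, 1, 9, 8, 4, 0, 10, 6, 12, 7]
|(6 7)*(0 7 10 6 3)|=|(0 7 3)(6 10)|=6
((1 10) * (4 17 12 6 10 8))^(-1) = ((1 8 4 17 12 6 10))^(-1) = (1 10 6 12 17 4 8)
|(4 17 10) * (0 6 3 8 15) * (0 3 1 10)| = |(0 6 1 10 4 17)(3 8 15)| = 6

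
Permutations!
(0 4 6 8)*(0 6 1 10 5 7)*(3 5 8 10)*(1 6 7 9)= [4, 3, 2, 5, 6, 9, 10, 0, 7, 1, 8]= (0 4 6 10 8 7)(1 3 5 9)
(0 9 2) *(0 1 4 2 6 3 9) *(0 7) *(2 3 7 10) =(0 10 2 1 4 3 9 6 7) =[10, 4, 1, 9, 3, 5, 7, 0, 8, 6, 2]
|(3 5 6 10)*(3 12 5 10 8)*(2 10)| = |(2 10 12 5 6 8 3)| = 7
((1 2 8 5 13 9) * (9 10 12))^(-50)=(1 12 13 8)(2 9 10 5)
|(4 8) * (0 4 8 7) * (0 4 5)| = |(8)(0 5)(4 7)| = 2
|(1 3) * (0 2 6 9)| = 4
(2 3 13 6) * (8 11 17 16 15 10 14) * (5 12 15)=(2 3 13 6)(5 12 15 10 14 8 11 17 16)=[0, 1, 3, 13, 4, 12, 2, 7, 11, 9, 14, 17, 15, 6, 8, 10, 5, 16]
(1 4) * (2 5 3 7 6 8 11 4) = (1 2 5 3 7 6 8 11 4) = [0, 2, 5, 7, 1, 3, 8, 6, 11, 9, 10, 4]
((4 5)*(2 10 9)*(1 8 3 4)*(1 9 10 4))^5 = (10)(1 3 8)(2 4 5 9) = ((10)(1 8 3)(2 4 5 9))^5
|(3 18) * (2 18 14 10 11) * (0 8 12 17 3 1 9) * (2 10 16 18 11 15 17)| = 14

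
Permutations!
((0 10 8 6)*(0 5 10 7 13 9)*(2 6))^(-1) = ((0 7 13 9)(2 6 5 10 8))^(-1) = (0 9 13 7)(2 8 10 5 6)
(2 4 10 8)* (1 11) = (1 11)(2 4 10 8) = [0, 11, 4, 3, 10, 5, 6, 7, 2, 9, 8, 1]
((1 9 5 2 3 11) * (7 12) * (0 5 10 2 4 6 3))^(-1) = ((0 5 4 6 3 11 1 9 10 2)(7 12))^(-1) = (0 2 10 9 1 11 3 6 4 5)(7 12)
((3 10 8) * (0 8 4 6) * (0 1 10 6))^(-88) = (0 6 4 3 10 8 1)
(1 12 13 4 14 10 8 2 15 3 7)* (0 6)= [6, 12, 15, 7, 14, 5, 0, 1, 2, 9, 8, 11, 13, 4, 10, 3]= (0 6)(1 12 13 4 14 10 8 2 15 3 7)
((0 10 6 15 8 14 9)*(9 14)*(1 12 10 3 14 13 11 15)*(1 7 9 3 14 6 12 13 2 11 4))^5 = (0 8)(1 4 13)(2 6)(3 14)(7 11)(9 15)(10 12)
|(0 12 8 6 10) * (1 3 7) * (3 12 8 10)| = 8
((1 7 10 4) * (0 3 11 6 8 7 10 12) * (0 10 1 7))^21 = (0 3 11 6 8)(4 7 12 10)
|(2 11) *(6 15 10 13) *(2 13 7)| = 7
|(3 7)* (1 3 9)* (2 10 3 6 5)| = 8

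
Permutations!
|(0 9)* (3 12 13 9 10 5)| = 7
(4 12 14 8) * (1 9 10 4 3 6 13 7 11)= [0, 9, 2, 6, 12, 5, 13, 11, 3, 10, 4, 1, 14, 7, 8]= (1 9 10 4 12 14 8 3 6 13 7 11)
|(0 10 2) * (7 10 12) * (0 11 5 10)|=|(0 12 7)(2 11 5 10)|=12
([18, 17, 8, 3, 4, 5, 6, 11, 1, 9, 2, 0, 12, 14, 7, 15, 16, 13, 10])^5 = (0 1 11 8 7 2 14 10 13 18 17)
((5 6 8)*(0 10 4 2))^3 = ((0 10 4 2)(5 6 8))^3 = (0 2 4 10)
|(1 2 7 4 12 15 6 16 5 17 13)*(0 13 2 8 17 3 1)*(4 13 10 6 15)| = |(0 10 6 16 5 3 1 8 17 2 7 13)(4 12)| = 12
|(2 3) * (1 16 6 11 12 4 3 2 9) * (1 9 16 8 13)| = |(1 8 13)(3 16 6 11 12 4)| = 6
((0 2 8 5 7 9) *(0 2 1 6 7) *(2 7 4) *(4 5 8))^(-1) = ((0 1 6 5)(2 4)(7 9))^(-1) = (0 5 6 1)(2 4)(7 9)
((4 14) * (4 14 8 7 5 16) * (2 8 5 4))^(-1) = ((2 8 7 4 5 16))^(-1) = (2 16 5 4 7 8)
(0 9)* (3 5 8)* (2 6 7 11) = (0 9)(2 6 7 11)(3 5 8) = [9, 1, 6, 5, 4, 8, 7, 11, 3, 0, 10, 2]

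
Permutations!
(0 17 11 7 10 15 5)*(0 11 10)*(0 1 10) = (0 17)(1 10 15 5 11 7) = [17, 10, 2, 3, 4, 11, 6, 1, 8, 9, 15, 7, 12, 13, 14, 5, 16, 0]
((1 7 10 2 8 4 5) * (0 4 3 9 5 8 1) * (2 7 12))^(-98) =(0 9 8)(1 12 2)(3 4 5)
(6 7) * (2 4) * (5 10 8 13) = [0, 1, 4, 3, 2, 10, 7, 6, 13, 9, 8, 11, 12, 5] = (2 4)(5 10 8 13)(6 7)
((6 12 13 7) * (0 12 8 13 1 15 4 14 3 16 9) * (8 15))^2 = (0 1 13 6 4 3 9 12 8 7 15 14 16)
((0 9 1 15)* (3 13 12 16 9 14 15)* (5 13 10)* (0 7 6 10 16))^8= ((0 14 15 7 6 10 5 13 12)(1 3 16 9))^8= (16)(0 12 13 5 10 6 7 15 14)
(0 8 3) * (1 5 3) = [8, 5, 2, 0, 4, 3, 6, 7, 1] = (0 8 1 5 3)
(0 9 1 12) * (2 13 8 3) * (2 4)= [9, 12, 13, 4, 2, 5, 6, 7, 3, 1, 10, 11, 0, 8]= (0 9 1 12)(2 13 8 3 4)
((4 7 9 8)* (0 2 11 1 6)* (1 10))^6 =((0 2 11 10 1 6)(4 7 9 8))^6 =(11)(4 9)(7 8)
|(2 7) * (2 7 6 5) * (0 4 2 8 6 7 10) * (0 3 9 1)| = |(0 4 2 7 10 3 9 1)(5 8 6)| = 24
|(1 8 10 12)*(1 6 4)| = |(1 8 10 12 6 4)| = 6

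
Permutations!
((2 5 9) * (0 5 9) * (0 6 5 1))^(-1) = ((0 1)(2 9)(5 6))^(-1) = (0 1)(2 9)(5 6)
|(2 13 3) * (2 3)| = |(2 13)| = 2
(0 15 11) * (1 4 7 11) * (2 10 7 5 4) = (0 15 1 2 10 7 11)(4 5) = [15, 2, 10, 3, 5, 4, 6, 11, 8, 9, 7, 0, 12, 13, 14, 1]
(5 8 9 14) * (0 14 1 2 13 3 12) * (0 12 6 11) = (0 14 5 8 9 1 2 13 3 6 11) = [14, 2, 13, 6, 4, 8, 11, 7, 9, 1, 10, 0, 12, 3, 5]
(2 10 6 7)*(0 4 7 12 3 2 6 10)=(0 4 7 6 12 3 2)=[4, 1, 0, 2, 7, 5, 12, 6, 8, 9, 10, 11, 3]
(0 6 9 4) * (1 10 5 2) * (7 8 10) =(0 6 9 4)(1 7 8 10 5 2) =[6, 7, 1, 3, 0, 2, 9, 8, 10, 4, 5]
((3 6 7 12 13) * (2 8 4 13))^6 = (2 7 3 4)(6 13 8 12)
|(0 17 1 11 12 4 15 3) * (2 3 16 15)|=8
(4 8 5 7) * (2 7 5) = (2 7 4 8) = [0, 1, 7, 3, 8, 5, 6, 4, 2]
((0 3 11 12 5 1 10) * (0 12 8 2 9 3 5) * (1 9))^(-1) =(0 12 10 1 2 8 11 3 9 5)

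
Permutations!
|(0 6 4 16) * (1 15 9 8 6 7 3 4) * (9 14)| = 30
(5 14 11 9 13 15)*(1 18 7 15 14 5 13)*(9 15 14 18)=(1 9)(7 14 11 15 13 18)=[0, 9, 2, 3, 4, 5, 6, 14, 8, 1, 10, 15, 12, 18, 11, 13, 16, 17, 7]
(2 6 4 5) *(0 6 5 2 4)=(0 6)(2 5 4)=[6, 1, 5, 3, 2, 4, 0]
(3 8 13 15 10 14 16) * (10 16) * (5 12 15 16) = (3 8 13 16)(5 12 15)(10 14) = [0, 1, 2, 8, 4, 12, 6, 7, 13, 9, 14, 11, 15, 16, 10, 5, 3]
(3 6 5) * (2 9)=(2 9)(3 6 5)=[0, 1, 9, 6, 4, 3, 5, 7, 8, 2]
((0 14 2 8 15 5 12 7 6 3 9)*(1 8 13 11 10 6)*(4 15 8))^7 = ((0 14 2 13 11 10 6 3 9)(1 4 15 5 12 7))^7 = (0 3 10 13 14 9 6 11 2)(1 4 15 5 12 7)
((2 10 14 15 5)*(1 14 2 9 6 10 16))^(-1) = ((1 14 15 5 9 6 10 2 16))^(-1) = (1 16 2 10 6 9 5 15 14)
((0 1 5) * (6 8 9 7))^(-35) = (0 1 5)(6 8 9 7)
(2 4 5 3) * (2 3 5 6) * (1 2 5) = (1 2 4 6 5) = [0, 2, 4, 3, 6, 1, 5]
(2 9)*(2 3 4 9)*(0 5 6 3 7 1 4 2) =(0 5 6 3 2)(1 4 9 7) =[5, 4, 0, 2, 9, 6, 3, 1, 8, 7]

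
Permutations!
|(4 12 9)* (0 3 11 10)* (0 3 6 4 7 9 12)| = |(12)(0 6 4)(3 11 10)(7 9)| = 6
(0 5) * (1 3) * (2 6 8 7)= (0 5)(1 3)(2 6 8 7)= [5, 3, 6, 1, 4, 0, 8, 2, 7]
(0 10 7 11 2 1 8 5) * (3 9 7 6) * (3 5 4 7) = (0 10 6 5)(1 8 4 7 11 2)(3 9) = [10, 8, 1, 9, 7, 0, 5, 11, 4, 3, 6, 2]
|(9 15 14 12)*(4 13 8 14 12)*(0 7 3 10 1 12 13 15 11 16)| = 45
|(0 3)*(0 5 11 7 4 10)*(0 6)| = 8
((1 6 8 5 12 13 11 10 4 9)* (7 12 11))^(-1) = ((1 6 8 5 11 10 4 9)(7 12 13))^(-1) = (1 9 4 10 11 5 8 6)(7 13 12)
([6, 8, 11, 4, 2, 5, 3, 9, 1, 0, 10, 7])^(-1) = (0 9 7 11 2 4 3 6)(1 8)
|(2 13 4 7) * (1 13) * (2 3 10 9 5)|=9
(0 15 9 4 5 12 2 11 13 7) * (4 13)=(0 15 9 13 7)(2 11 4 5 12)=[15, 1, 11, 3, 5, 12, 6, 0, 8, 13, 10, 4, 2, 7, 14, 9]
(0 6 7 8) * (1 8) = (0 6 7 1 8) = [6, 8, 2, 3, 4, 5, 7, 1, 0]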